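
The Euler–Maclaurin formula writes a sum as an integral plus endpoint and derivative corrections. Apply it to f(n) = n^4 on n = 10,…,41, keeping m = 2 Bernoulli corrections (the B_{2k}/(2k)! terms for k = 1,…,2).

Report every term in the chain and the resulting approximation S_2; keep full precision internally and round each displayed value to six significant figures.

Integral: ∫_10^41 x^4 dx = 2.31512e+07.
½[f(10) + f(41)] = ½[10000.0 + 2.82576e+06] = 1.41788e+06.
So far: 2.45691e+07.
k=1: B_{2}/(2)! × [f^{(1)}(41) − f^{(1)}(10)] = 1/12 × (275684 − 4000.00) = 22640.3.
After k=1: 2.45918e+07.
k=2: B_{4}/(4)! × [f^{(3)}(41) − f^{(3)}(10)] = −1/720 × (984.000 − 240.000) = -1.03333.

S_2 ≈ 2.45918e+07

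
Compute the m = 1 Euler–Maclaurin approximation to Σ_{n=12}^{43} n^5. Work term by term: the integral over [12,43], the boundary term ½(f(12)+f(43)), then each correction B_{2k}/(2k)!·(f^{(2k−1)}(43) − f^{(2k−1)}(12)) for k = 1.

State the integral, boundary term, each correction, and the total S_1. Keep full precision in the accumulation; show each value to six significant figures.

Integral: ∫_12^43 x^5 dx = 1.05306e+09.
Boundary: ½(f(12) + f(43)) = ½(248832 + 1.47008e+08) = 7.36286e+07.
So far: 1.12669e+09.
Order-1 term: 1/12 · (1.70940e+07 − 103680) = 1.41586e+06.

S_1 ≈ 1.12811e+09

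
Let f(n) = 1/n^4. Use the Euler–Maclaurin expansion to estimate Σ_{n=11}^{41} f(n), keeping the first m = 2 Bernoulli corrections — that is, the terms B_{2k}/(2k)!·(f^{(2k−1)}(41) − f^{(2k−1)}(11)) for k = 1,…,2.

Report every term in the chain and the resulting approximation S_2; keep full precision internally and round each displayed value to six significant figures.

S_2 ≈ 0.000281988

∫_11^41 1/x^4 dx evaluates to 0.000245602.
½[f(11) + f(41)] = ½[6.83013e-05 + 3.53887e-07] = 3.43276e-05.
So far: 0.000279929.
Order-1 term: 1/12 · (-3.45256e-08 − (-2.48369e-05)) = 2.06686e-06.
Running total after k=1: 0.000281996.
Order-2 term: −1/720 · (-6.16161e-10 − (-6.15790e-06)) = -8.55178e-09.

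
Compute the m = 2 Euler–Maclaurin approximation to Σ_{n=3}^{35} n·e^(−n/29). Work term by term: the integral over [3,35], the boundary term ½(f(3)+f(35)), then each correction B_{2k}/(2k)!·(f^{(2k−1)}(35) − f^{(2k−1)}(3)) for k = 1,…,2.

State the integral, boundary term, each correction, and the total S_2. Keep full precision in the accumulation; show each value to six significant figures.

Integral: ∫_3^35 x·e^(−x/29) dx = 281.624.
Boundary: ½(f(3) + f(35)) = ½(2.70517 + 10.4693) = 6.58726.
Integral + boundary = 288.211.
Correction k=1: B_{2}/2! · (f^{(1)}(35) − f^{(1)}(3)) = 1/12 · (-0.0618878 − 0.808441) = -0.0725274.
Running total after k=1: 288.139.
Correction k=2: B_{4}/4! · (f^{(3)}(35) − f^{(3)}(3)) = −1/720 · (0.000637765 − 0.00310569) = 3.42768e-06.

S_2 ≈ 288.139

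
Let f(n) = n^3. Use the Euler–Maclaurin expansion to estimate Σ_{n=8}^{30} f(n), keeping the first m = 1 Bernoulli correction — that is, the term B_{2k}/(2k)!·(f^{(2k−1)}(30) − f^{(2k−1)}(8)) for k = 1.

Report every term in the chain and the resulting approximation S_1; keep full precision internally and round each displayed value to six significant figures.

S_1 ≈ 215441

∫_8^30 x^3 dx evaluates to 201476.
Boundary: ½(f(8) + f(30)) = ½(512.000 + 27000.0) = 13756.0.
Integral + boundary = 215232.
Correction k=1: B_{2}/2! · (f^{(1)}(30) − f^{(1)}(8)) = 1/12 · (2700.00 − 192.000) = 209.000.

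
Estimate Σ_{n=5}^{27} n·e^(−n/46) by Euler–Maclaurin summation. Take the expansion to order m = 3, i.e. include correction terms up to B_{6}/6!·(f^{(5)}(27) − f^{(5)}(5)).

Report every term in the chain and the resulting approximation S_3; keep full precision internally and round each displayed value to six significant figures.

∫_5^27 x·e^(−x/46) dx evaluates to 237.265.
Boundary: ½(f(5) + f(27)) = ½(4.48502 + 15.0125) = 9.74874.
Running total after boundary: 247.014.
Correction k=1: B_{2}/2! · (f^{(1)}(27) − f^{(1)}(5)) = 1/12 · (0.229659 − 0.799503) = -0.0474870.
After k=1: 246.966.
Correction k=2: B_{4}/4! · (f^{(3)}(27) − f^{(3)}(5)) = −1/720 · (0.000634070 − 0.00122567) = 8.21661e-07.
After k=2: 246.966.
Correction k=3: B_{6}/6! · (f^{(5)}(27) − f^{(5)}(5)) = 1/30240 · (5.48018e-07 − 9.79913e-07) = -1.42822e-11.

S_3 ≈ 246.966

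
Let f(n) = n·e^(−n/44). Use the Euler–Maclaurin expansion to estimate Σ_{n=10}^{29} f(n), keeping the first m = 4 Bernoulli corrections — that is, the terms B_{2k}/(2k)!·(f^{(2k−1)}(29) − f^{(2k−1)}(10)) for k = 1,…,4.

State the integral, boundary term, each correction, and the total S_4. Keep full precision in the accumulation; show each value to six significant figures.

∫_10^29 x·e^(−x/44) dx evaluates to 231.331.
Endpoint term: (f(10) + f(29))/2 = (7.96703 + 15.0023)/2 = 11.4847.
Running total after boundary: 242.816.
k=1: B_{2}/(2)! × [f^{(1)}(29) − f^{(1)}(10)] = 1/12 × (0.176360 − 0.615634) = -0.0366062.
After k=1: 242.779.
k=2: B_{4}/(4)! × [f^{(3)}(29) − f^{(3)}(10)] = −1/720 × (0.000625518 − 0.00114103) = 7.15994e-07.
After k=2: 242.779.
k=3: B_{6}/(6)! × [f^{(5)}(29) − f^{(5)}(10)] = 1/30240 × (5.99143e-07 − 1.01450e-06) = -1.37354e-11.
After k=3: 242.779.
k=4: B_{8}/(8)! × [f^{(7)}(29) − f^{(7)}(10)] = −1/1209600 × (4.52060e-10 − 7.43608e-10) = 2.41029e-16.

S_4 ≈ 242.779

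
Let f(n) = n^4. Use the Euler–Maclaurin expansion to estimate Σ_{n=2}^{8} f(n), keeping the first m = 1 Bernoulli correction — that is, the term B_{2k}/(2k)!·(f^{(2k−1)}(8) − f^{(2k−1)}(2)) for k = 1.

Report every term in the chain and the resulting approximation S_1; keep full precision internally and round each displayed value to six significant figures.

The integral term ∫_2^8 x^4 dx = 6547.20.
½[f(2) + f(8)] = ½[16.0000 + 4096.00] = 2056.00.
So far: 8603.20.
Correction k=1: B_{2}/2! · (f^{(1)}(8) − f^{(1)}(2)) = 1/12 · (2048.00 − 32.0000) = 168.000.

S_1 ≈ 8771.20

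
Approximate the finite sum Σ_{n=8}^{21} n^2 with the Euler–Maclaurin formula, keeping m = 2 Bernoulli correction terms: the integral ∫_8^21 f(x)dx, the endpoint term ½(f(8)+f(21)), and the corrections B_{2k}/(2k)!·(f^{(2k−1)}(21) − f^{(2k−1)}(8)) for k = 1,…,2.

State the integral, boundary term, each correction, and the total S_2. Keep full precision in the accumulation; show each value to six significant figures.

S_2 ≈ 3171.00

The integral term ∫_8^21 x^2 dx = 2916.33.
Boundary: ½(f(8) + f(21)) = ½(64.0000 + 441.000) = 252.500.
So far: 3168.83.
Correction k=1: B_{2}/2! · (f^{(1)}(21) − f^{(1)}(8)) = 1/12 · (42.0000 − 16.0000) = 2.16667.
After k=1: 3171.00.
Correction k=2: B_{4}/4! · (f^{(3)}(21) − f^{(3)}(8)) = −1/720 · (0.00000 − 0.00000) = 0.00000.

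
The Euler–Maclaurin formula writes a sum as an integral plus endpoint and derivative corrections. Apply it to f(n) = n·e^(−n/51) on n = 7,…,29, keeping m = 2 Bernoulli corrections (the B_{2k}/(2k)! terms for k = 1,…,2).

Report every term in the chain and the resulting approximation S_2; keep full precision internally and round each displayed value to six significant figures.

S_2 ≈ 279.338

The integral term ∫_7^29 x·e^(−x/51) dx = 268.118.
Boundary: ½(f(7) + f(29)) = ½(6.10224 + 16.4228) = 11.2625.
Running total after boundary: 279.380.
Order-1 term: 1/12 · (0.244287 − 0.752096) = -0.0423174.
Running total after k=1: 279.338.
Order-2 term: −1/720 · (0.000529370 − 0.000959474) = 5.97367e-07.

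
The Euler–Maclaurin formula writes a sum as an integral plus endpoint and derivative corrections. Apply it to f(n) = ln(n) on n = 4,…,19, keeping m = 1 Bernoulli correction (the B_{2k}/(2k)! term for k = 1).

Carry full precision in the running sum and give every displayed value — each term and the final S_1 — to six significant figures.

S_1 ≈ 37.5481

∫_4^19 ln(x) dx evaluates to 35.3992.
½[f(4) + f(19)] = ½[1.38629 + 2.94444] = 2.16537.
Integral + boundary = 37.5645.
k=1: B_{2}/(2)! × [f^{(1)}(19) − f^{(1)}(4)] = 1/12 × (0.0526316 − 0.250000) = -0.0164474.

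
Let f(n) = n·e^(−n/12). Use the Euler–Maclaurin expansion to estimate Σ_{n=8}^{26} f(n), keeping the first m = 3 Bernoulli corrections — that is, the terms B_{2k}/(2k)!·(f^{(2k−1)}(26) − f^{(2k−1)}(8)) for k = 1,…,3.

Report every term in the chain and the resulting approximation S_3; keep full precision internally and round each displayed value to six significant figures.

∫_8^26 x·e^(−x/12) dx evaluates to 70.9813.
Endpoint term: (f(8) + f(26))/2 = (4.10734 + 2.97853)/2 = 3.54293.
Running total after boundary: 74.5242.
Order-1 term: 1/12 · (-0.133652 − 0.171139) = -0.0253993.
Partial sum through k=1: 74.4988.
Order-2 term: −1/720 · (0.000662956 − 0.00831926) = 1.06338e-05.
Partial sum through k=2: 74.4988.
Order-3 term: 1/30240 · (1.56531e-05 − 0.000107292) = -3.03039e-09.

S_3 ≈ 74.4988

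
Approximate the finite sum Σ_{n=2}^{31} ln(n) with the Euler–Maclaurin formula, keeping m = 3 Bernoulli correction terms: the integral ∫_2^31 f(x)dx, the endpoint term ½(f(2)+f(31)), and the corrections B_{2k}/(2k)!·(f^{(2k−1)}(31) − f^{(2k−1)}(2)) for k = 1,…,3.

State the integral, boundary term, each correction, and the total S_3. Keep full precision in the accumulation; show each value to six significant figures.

S_3 ≈ 78.0922

The integral term ∫_2^31 ln(x) dx = 76.0673.
Endpoint term: (f(2) + f(31))/2 = (0.693147 + 3.43399)/2 = 2.06357.
Running total after boundary: 78.1309.
Order-1 term: 1/12 · (0.0322581 − 0.500000) = -0.0389785.
Partial sum through k=1: 78.0919.
Order-2 term: −1/720 · (6.71344e-05 − 0.250000) = 0.000347129.
Partial sum through k=2: 78.0922.
Order-3 term: 1/30240 · (8.38306e-07 − 0.750000) = -2.48016e-05.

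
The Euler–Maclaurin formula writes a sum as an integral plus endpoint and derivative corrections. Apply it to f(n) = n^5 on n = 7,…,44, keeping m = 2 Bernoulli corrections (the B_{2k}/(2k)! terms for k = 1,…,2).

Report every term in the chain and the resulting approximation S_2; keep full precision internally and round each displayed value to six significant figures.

S_2 ≈ 1.29339e+09

The integral term ∫_7^44 x^5 dx = 1.20937e+09.
Endpoint term: (f(7) + f(44))/2 = (16807.0 + 1.64916e+08)/2 = 8.24665e+07.
Running total after boundary: 1.29183e+09.
Order-1 term: 1/12 · (1.87405e+07 − 12005.0) = 1.56071e+06.
Partial sum through k=1: 1.29339e+09.
Order-2 term: −1/720 · (116160 − 2940.00) = -157.250.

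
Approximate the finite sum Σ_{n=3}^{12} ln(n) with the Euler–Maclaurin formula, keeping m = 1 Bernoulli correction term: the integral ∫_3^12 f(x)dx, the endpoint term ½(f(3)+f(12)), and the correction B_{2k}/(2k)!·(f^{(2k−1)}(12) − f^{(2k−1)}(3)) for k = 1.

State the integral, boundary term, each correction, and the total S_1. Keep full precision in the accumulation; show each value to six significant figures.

The integral term ∫_3^12 ln(x) dx = 17.5230.
Boundary: ½(f(3) + f(12)) = ½(1.09861 + 2.48491) = 1.79176.
Integral + boundary = 19.3148.
k=1: B_{2}/(2)! × [f^{(1)}(12) − f^{(1)}(3)] = 1/12 × (0.0833333 − 0.333333) = -0.0208333.

S_1 ≈ 19.2940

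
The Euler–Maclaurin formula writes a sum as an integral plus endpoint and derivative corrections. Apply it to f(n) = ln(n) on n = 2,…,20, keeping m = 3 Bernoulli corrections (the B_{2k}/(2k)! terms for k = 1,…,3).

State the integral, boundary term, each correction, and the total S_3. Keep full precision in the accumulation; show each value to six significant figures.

Integral: ∫_2^20 ln(x) dx = 40.5284.
Boundary: ½(f(2) + f(20)) = ½(0.693147 + 2.99573) = 1.84444.
So far: 42.3728.
Correction k=1: B_{2}/2! · (f^{(1)}(20) − f^{(1)}(2)) = 1/12 · (0.0500000 − 0.500000) = -0.0375000.
Partial sum through k=1: 42.3353.
Correction k=2: B_{4}/4! · (f^{(3)}(20) − f^{(3)}(2)) = −1/720 · (0.000250000 − 0.250000) = 0.000346875.
Partial sum through k=2: 42.3356.
Correction k=3: B_{6}/6! · (f^{(5)}(20) − f^{(5)}(2)) = 1/30240 · (7.50000e-06 − 0.750000) = -2.48013e-05.

S_3 ≈ 42.3356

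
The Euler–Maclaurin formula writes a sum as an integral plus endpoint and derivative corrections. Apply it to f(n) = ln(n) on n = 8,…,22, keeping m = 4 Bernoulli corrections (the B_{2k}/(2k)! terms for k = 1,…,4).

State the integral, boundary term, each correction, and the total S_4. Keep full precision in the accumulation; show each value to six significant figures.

S_4 ≈ 39.9460

The integral term ∫_8^22 ln(x) dx = 37.3674.
Boundary: ½(f(8) + f(22)) = ½(2.07944 + 3.09104) = 2.58524.
Running total after boundary: 39.9526.
Order-1 term: 1/12 · (0.0454545 − 0.125000) = -0.00662879.
Partial sum through k=1: 39.9460.
Order-2 term: −1/720 · (0.000187829 − 0.00390625) = 5.16447e-06.
Partial sum through k=2: 39.9460.
Order-3 term: 1/30240 · (4.65691e-06 − 0.000732422) = -2.40663e-08.
Partial sum through k=3: 39.9460.
Order-4 term: −1/1209600 · (2.88651e-07 − 0.000343323) = 2.83593e-10.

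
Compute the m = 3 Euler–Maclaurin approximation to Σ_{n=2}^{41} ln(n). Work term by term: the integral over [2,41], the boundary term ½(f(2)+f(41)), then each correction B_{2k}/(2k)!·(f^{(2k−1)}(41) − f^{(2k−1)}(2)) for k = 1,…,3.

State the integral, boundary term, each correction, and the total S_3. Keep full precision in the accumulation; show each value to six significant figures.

The integral term ∫_2^41 ln(x) dx = 111.870.
½[f(2) + f(41)] = ½[0.693147 + 3.71357] = 2.20336.
Running total after boundary: 114.074.
Order-1 term: 1/12 · (0.0243902 − 0.500000) = -0.0396341.
Running total after k=1: 114.034.
Order-2 term: −1/720 · (2.90187e-05 − 0.250000) = 0.000347182.
Running total after k=2: 114.034.
Order-3 term: 1/30240 · (2.07153e-07 − 0.750000) = -2.48016e-05.

S_3 ≈ 114.034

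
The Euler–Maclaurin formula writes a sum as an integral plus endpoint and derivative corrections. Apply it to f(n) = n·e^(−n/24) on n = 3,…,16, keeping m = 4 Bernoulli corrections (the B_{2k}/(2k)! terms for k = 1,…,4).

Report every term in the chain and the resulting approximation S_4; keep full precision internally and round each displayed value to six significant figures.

∫_3^16 x·e^(−x/24) dx evaluates to 78.9776.
Endpoint term: (f(3) + f(16))/2 = (2.64749 + 8.21467)/2 = 5.43108.
Integral + boundary = 84.4086.
Correction k=1: B_{2}/2! · (f^{(1)}(16) − f^{(1)}(3)) = 1/12 · (0.171139 − 0.772185) = -0.0500871.
Partial sum through k=1: 84.3586.
Correction k=2: B_{4}/4! · (f^{(3)}(16) − f^{(3)}(3)) = −1/720 · (0.00207981 − 0.00440482) = 3.22918e-06.
Partial sum through k=2: 84.3586.
Correction k=3: B_{6}/6! · (f^{(5)}(16) − f^{(5)}(3)) = 1/30240 · (6.70575e-06 − 1.29671e-05) = -2.07055e-10.
Partial sum through k=3: 84.3586.
Correction k=4: B_{8}/8! · (f^{(7)}(16) − f^{(7)}(3)) = −1/1209600 · (1.70151e-08 − 3.17482e-08) = 1.21801e-14.

S_4 ≈ 84.3586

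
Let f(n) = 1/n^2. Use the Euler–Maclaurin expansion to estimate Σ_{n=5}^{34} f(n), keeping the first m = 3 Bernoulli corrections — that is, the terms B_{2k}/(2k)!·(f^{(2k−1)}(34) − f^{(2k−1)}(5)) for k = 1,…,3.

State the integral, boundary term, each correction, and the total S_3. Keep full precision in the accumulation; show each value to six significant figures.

Integral: ∫_5^34 1/x^2 dx = 0.170588.
½[f(5) + f(34)] = ½[0.0400000 + 0.000865052] = 0.0204325.
So far: 0.191021.
Order-1 term: 1/12 · (-5.08854e-05 − (-0.0160000)) = 0.00132909.
Running total after k=1: 0.192350.
Order-2 term: −1/720 · (-5.28222e-07 − (-0.00768000)) = -1.06659e-05.
Running total after k=2: 0.192339.
Order-3 term: 1/30240 · (-1.37082e-08 − (-0.00921600)) = 3.04761e-07.

S_3 ≈ 0.192339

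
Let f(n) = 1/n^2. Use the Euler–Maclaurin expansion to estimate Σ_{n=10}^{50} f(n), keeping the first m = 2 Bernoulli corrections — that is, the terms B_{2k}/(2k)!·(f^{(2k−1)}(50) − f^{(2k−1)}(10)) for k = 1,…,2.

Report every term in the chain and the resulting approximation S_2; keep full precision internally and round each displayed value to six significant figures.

The integral term ∫_10^50 1/x^2 dx = 0.0800000.
Endpoint term: (f(10) + f(50))/2 = (0.0100000 + 0.000400000)/2 = 0.00520000.
Integral + boundary = 0.0852000.
k=1: B_{2}/(2)! × [f^{(1)}(50) − f^{(1)}(10)] = 1/12 × (-1.60000e-05 − (-0.00200000)) = 0.000165333.
Running total after k=1: 0.0853653.
k=2: B_{4}/(4)! × [f^{(3)}(50) − f^{(3)}(10)] = −1/720 × (-7.68000e-08 − (-0.000240000)) = -3.33227e-07.

S_2 ≈ 0.0853650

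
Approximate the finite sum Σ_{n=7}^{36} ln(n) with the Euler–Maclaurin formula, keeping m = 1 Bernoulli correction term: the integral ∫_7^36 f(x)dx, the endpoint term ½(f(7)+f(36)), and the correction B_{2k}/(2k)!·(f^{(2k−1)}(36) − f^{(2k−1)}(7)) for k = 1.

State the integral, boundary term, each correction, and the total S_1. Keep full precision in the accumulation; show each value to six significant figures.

Integral: ∫_7^36 ln(x) dx = 86.3853.
½[f(7) + f(36)] = ½[1.94591 + 3.58352] = 2.76471.
So far: 89.1500.
Correction k=1: B_{2}/2! · (f^{(1)}(36) − f^{(1)}(7)) = 1/12 · (0.0277778 − 0.142857) = -0.00958995.

S_1 ≈ 89.1404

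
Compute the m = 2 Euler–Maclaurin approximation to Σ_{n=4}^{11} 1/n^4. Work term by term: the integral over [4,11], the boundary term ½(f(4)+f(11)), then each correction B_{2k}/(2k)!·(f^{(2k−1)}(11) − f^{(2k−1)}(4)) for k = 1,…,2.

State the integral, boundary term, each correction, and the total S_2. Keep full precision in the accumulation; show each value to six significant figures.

∫_4^11 1/x^4 dx evaluates to 0.00495790.
Boundary: ½(f(4) + f(11)) = ½(0.00390625 + 6.83013e-05) = 0.00198728.
Running total after boundary: 0.00694517.
k=1: B_{2}/(2)! × [f^{(1)}(11) − f^{(1)}(4)] = 1/12 × (-2.48369e-05 − (-0.00390625)) = 0.000323451.
Running total after k=1: 0.00726862.
k=2: B_{4}/(4)! × [f^{(3)}(11) − f^{(3)}(4)] = −1/720 × (-6.15790e-06 − (-0.00732422)) = -1.01640e-05.

S_2 ≈ 0.00725846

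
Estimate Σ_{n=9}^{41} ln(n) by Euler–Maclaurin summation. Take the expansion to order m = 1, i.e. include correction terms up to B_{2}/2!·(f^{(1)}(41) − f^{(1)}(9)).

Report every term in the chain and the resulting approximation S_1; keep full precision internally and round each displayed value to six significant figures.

The integral term ∫_9^41 ln(x) dx = 100.481.
½[f(9) + f(41)] = ½[2.19722 + 3.71357] = 2.95540.
Integral + boundary = 103.437.
k=1: B_{2}/(2)! × [f^{(1)}(41) − f^{(1)}(9)] = 1/12 × (0.0243902 − 0.111111) = -0.00722674.

S_1 ≈ 103.430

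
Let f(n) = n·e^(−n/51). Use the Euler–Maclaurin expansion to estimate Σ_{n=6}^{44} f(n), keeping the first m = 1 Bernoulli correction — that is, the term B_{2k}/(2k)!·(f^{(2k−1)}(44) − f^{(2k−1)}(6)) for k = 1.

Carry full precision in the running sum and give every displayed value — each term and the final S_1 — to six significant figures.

∫_6^44 x·e^(−x/51) dx evaluates to 539.751.
Boundary: ½(f(6) + f(44)) = ½(5.33406 + 18.5681) = 11.9511.
Running total after boundary: 551.703.
Correction k=1: B_{2}/2! · (f^{(1)}(44) − f^{(1)}(6)) = 1/12 · (0.0579219 − 0.784420) = -0.0605415.

S_1 ≈ 551.642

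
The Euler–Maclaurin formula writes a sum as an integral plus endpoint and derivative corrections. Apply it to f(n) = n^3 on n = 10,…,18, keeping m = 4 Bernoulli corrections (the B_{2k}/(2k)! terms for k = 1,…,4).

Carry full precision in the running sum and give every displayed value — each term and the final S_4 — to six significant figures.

Integral: ∫_10^18 x^3 dx = 23744.0.
Endpoint term: (f(10) + f(18))/2 = (1000.00 + 5832.00)/2 = 3416.00.
Integral + boundary = 27160.0.
Correction k=1: B_{2}/2! · (f^{(1)}(18) − f^{(1)}(10)) = 1/12 · (972.000 − 300.000) = 56.0000.
Partial sum through k=1: 27216.0.
Correction k=2: B_{4}/4! · (f^{(3)}(18) − f^{(3)}(10)) = −1/720 · (6.00000 − 6.00000) = 0.00000.
Partial sum through k=2: 27216.0.
Correction k=3: B_{6}/6! · (f^{(5)}(18) − f^{(5)}(10)) = 1/30240 · (0.00000 − 0.00000) = 0.00000.
Partial sum through k=3: 27216.0.
Correction k=4: B_{8}/8! · (f^{(7)}(18) − f^{(7)}(10)) = −1/1209600 · (0.00000 − 0.00000) = 0.00000.

S_4 ≈ 27216.0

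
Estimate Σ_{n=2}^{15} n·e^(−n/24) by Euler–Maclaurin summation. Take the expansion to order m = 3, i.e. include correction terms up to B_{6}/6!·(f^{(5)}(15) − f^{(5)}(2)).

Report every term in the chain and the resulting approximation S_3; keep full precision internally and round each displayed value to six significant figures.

S_3 ≈ 77.9840

The integral term ∫_2^15 x·e^(−x/24) dx = 73.1030.
Endpoint term: (f(2) + f(15))/2 = (1.84009 + 8.02892)/2 = 4.93451.
Integral + boundary = 78.0375.
k=1: B_{2}/(2)! × [f^{(1)}(15) − f^{(1)}(2)] = 1/12 × (0.200723 − 0.843374) = -0.0535543.
Running total after k=1: 77.9840.
k=2: B_{4}/(4)! × [f^{(3)}(15) − f^{(3)}(2)] = −1/720 × (0.00220702 − 0.00465879) = 3.40523e-06.
Running total after k=2: 77.9840.
k=3: B_{6}/(6)! × [f^{(5)}(15) − f^{(5)}(2)] = 1/30240 × (7.05828e-06 − 1.36344e-05) = -2.17463e-10.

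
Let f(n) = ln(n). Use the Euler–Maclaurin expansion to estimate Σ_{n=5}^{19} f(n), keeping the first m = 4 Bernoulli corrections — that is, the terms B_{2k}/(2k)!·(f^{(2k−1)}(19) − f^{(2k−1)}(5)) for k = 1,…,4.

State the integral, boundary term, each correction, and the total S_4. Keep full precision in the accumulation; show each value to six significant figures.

S_4 ≈ 36.1618

Integral: ∫_5^19 ln(x) dx = 33.8972.
½[f(5) + f(19)] = ½[1.60944 + 2.94444] = 2.27694.
Integral + boundary = 36.1741.
k=1: B_{2}/(2)! × [f^{(1)}(19) − f^{(1)}(5)] = 1/12 × (0.0526316 − 0.200000) = -0.0122807.
Partial sum through k=1: 36.1618.
k=2: B_{4}/(4)! × [f^{(3)}(19) − f^{(3)}(5)] = −1/720 × (0.000291588 − 0.0160000) = 2.18172e-05.
Partial sum through k=2: 36.1618.
k=3: B_{6}/(6)! × [f^{(5)}(19) − f^{(5)}(5)] = 1/30240 × (9.69267e-06 − 0.00768000) = -2.53648e-07.
Partial sum through k=3: 36.1618.
k=4: B_{8}/(8)! × [f^{(7)}(19) − f^{(7)}(5)] = −1/1209600 × (8.05485e-07 − 0.00921600) = 7.61838e-09.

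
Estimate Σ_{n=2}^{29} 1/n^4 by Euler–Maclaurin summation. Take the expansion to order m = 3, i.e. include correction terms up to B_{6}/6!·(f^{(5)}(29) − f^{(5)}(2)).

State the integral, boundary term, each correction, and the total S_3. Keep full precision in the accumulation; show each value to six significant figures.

∫_2^29 1/x^4 dx evaluates to 0.0416530.
½[f(2) + f(29)] = ½[0.0625000 + 1.41387e-06] = 0.0312507.
Integral + boundary = 0.0729037.
Correction k=1: B_{2}/2! · (f^{(1)}(29) − f^{(1)}(2)) = 1/12 · (-1.95016e-07 − (-0.125000)) = 0.0104167.
After k=1: 0.0833204.
Correction k=2: B_{4}/4! · (f^{(3)}(29) − f^{(3)}(2)) = −1/720 · (-6.95657e-09 − (-0.937500)) = -0.00130208.
After k=2: 0.0820183.
Correction k=3: B_{6}/6! · (f^{(5)}(29) − f^{(5)}(2)) = 1/30240 · (-4.63220e-10 − (-13.1250)) = 0.000434028.

S_3 ≈ 0.0824523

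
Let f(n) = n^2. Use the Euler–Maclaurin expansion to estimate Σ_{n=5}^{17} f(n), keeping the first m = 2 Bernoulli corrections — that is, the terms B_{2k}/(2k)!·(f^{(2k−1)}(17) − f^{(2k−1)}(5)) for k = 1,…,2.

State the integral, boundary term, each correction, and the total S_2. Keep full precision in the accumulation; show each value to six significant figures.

The integral term ∫_5^17 x^2 dx = 1596.00.
Boundary: ½(f(5) + f(17)) = ½(25.0000 + 289.000) = 157.000.
Running total after boundary: 1753.00.
Correction k=1: B_{2}/2! · (f^{(1)}(17) − f^{(1)}(5)) = 1/12 · (34.0000 − 10.0000) = 2.00000.
Running total after k=1: 1755.00.
Correction k=2: B_{4}/4! · (f^{(3)}(17) − f^{(3)}(5)) = −1/720 · (0.00000 − 0.00000) = 0.00000.

S_2 ≈ 1755.00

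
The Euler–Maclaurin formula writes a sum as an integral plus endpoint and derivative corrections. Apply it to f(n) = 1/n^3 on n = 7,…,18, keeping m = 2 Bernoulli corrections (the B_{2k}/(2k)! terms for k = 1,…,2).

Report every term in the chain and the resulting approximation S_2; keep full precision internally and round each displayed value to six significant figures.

Integral: ∫_7^18 1/x^3 dx = 0.00866087.
Endpoint term: (f(7) + f(18))/2 = (0.00291545 + 0.000171468)/2 = 0.00154346.
So far: 0.0102043.
Order-1 term: 1/12 · (-2.85780e-05 − (-0.00124948)) = 0.000101742.
Partial sum through k=1: 0.0103061.
Order-2 term: −1/720 · (-1.76407e-06 − (-0.000509992)) = -7.05872e-07.

S_2 ≈ 0.0103054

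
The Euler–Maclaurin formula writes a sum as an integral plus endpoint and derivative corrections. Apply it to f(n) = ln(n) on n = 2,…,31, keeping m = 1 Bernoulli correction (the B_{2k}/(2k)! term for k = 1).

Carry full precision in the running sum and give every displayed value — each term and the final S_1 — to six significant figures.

S_1 ≈ 78.0919

Integral: ∫_2^31 ln(x) dx = 76.0673.
½[f(2) + f(31)] = ½[0.693147 + 3.43399] = 2.06357.
So far: 78.1309.
k=1: B_{2}/(2)! × [f^{(1)}(31) − f^{(1)}(2)] = 1/12 × (0.0322581 − 0.500000) = -0.0389785.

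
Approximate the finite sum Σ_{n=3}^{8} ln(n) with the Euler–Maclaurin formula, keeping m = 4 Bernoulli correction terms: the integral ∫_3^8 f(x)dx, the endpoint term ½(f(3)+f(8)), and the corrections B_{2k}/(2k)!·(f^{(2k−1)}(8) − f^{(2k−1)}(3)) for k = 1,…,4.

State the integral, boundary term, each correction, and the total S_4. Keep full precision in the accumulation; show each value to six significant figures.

∫_3^8 ln(x) dx evaluates to 8.33970.
½[f(3) + f(8)] = ½[1.09861 + 2.07944] = 1.58903.
Running total after boundary: 9.92872.
k=1: B_{2}/(2)! × [f^{(1)}(8) − f^{(1)}(3)] = 1/12 × (0.125000 − 0.333333) = -0.0173611.
Running total after k=1: 9.91136.
k=2: B_{4}/(4)! × [f^{(3)}(8) − f^{(3)}(3)] = −1/720 × (0.00390625 − 0.0740741) = 9.74553e-05.
Running total after k=2: 9.91146.
k=3: B_{6}/(6)! × [f^{(5)}(8) − f^{(5)}(3)] = 1/30240 × (0.000732422 − 0.0987654) = -3.24183e-06.
Running total after k=3: 9.91146.
k=4: B_{8}/(8)! × [f^{(7)}(8) − f^{(7)}(3)] = −1/1209600 × (0.000343323 − 0.329218) = 2.71887e-07.

S_4 ≈ 9.91146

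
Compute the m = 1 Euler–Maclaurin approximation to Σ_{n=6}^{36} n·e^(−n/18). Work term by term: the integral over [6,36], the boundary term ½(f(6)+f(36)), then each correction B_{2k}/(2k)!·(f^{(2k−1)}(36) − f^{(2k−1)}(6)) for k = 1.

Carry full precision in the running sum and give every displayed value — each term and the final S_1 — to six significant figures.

∫_6^36 x·e^(−x/18) dx evaluates to 177.996.
Boundary: ½(f(6) + f(36)) = ½(4.29919 + 4.87207) = 4.58563.
So far: 182.581.
Correction k=1: B_{2}/2! · (f^{(1)}(36) − f^{(1)}(6)) = 1/12 · (-0.135335 − 0.477688) = -0.0510852.

S_1 ≈ 182.530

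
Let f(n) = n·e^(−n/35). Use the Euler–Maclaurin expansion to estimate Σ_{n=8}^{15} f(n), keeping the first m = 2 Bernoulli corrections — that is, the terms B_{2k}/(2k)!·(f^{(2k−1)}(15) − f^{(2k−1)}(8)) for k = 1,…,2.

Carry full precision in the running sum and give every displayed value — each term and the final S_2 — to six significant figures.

The integral term ∫_8^15 x·e^(−x/35) dx = 57.4642.
Endpoint term: (f(8) + f(15))/2 = (6.36536 + 9.77159)/2 = 8.06847.
So far: 65.5327.
k=1: B_{2}/(2)! × [f^{(1)}(15) − f^{(1)}(8)] = 1/12 × (0.372251 − 0.613802) = -0.0201293.
Running total after k=1: 65.5125.
k=2: B_{4}/(4)! × [f^{(3)}(15) − f^{(3)}(8)] = −1/720 × (0.00136745 − 0.00180012) = 6.00921e-07.

S_2 ≈ 65.5125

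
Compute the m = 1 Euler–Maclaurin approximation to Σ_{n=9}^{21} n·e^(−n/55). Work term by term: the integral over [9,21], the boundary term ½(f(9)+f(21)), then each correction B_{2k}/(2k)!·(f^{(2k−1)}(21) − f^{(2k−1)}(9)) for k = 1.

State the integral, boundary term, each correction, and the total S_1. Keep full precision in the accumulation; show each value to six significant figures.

S_1 ≈ 146.275

Integral: ∫_9^21 x·e^(−x/55) dx = 135.310.
Boundary: ½(f(9) + f(21)) = ½(7.64146 + 14.3350) = 10.9882.
Running total after boundary: 146.299.
Order-1 term: 1/12 · (0.421983 − 0.710115) = -0.0240110.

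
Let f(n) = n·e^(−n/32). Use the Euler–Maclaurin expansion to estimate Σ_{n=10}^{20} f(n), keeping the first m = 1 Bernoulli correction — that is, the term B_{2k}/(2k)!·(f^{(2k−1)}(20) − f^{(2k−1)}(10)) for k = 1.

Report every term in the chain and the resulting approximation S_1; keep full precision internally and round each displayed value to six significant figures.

S_1 ≈ 101.602

∫_10^20 x·e^(−x/32) dx evaluates to 92.6164.
Endpoint term: (f(10) + f(20))/2 = (7.31616 + 10.7052)/2 = 9.01069.
Running total after boundary: 101.627.
Correction k=1: B_{2}/2! · (f^{(1)}(20) − f^{(1)}(10)) = 1/12 · (0.200723 − 0.502986) = -0.0251886.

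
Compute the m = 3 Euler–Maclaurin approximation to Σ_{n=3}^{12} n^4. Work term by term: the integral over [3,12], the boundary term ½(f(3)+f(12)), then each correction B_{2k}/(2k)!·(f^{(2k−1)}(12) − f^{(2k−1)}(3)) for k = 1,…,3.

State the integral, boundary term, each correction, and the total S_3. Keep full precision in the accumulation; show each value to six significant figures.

S_3 ≈ 60693.0

Integral: ∫_3^12 x^4 dx = 49717.8.
½[f(3) + f(12)] = ½[81.0000 + 20736.0] = 10408.5.
So far: 60126.3.
Order-1 term: 1/12 · (6912.00 − 108.000) = 567.000.
Running total after k=1: 60693.3.
Order-2 term: −1/720 · (288.000 − 72.0000) = -0.300000.
Running total after k=2: 60693.0.
Order-3 term: 1/30240 · (0.00000 − 0.00000) = 0.00000.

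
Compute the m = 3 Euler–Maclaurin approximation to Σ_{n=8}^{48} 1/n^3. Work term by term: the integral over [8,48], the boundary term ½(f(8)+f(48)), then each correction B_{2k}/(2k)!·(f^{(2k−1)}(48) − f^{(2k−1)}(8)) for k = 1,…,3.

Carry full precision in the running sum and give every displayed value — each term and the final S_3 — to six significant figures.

Integral: ∫_8^48 1/x^3 dx = 0.00759549.
Endpoint term: (f(8) + f(48))/2 = (0.00195312 + 9.04225e-06)/2 = 0.000981084.
Integral + boundary = 0.00857657.
Correction k=1: B_{2}/2! · (f^{(1)}(48) − f^{(1)}(8)) = 1/12 · (-5.65140e-07 − (-0.000732422)) = 6.09881e-05.
After k=1: 0.00863756.
Correction k=2: B_{4}/4! · (f^{(3)}(48) − f^{(3)}(8)) = −1/720 · (-4.90573e-09 − (-0.000228882)) = -3.17885e-07.
After k=2: 0.00863724.
Correction k=3: B_{6}/6! · (f^{(5)}(48) − f^{(5)}(8)) = 1/30240 · (-8.94274e-11 − (-0.000150204)) = 4.96705e-09.

S_3 ≈ 0.00863724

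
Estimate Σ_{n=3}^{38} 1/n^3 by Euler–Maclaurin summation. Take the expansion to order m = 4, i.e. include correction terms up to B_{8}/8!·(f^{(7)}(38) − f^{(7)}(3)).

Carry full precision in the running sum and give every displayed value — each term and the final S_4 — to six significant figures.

The integral term ∫_3^38 1/x^3 dx = 0.0552093.
½[f(3) + f(38)] = ½[0.0370370 + 1.82242e-05] = 0.0185276.
So far: 0.0737369.
k=1: B_{2}/(2)! × [f^{(1)}(38) − f^{(1)}(3)] = 1/12 × (-1.43876e-06 − (-0.0370370)) = 0.00308630.
After k=1: 0.0768232.
k=2: B_{4}/(4)! × [f^{(3)}(38) − f^{(3)}(3)] = −1/720 × (-1.99274e-08 − (-0.0823045)) = -0.000114312.
After k=2: 0.0767089.
k=3: B_{6}/(6)! × [f^{(5)}(38) − f^{(5)}(3)] = 1/30240 × (-5.79605e-10 − (-0.384088)) = 1.27013e-05.
After k=3: 0.0767216.
k=4: B_{8}/(8)! × [f^{(7)}(38) − f^{(7)}(3)] = −1/1209600 × (-2.88999e-11 − (-3.07270)) = -2.54026e-06.

S_4 ≈ 0.0767191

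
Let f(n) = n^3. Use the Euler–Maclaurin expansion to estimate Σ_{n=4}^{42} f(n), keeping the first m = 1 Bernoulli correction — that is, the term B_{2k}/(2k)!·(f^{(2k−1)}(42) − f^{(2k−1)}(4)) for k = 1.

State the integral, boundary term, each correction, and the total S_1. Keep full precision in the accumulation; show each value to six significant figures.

S_1 ≈ 815373

∫_4^42 x^3 dx evaluates to 777860.
½[f(4) + f(42)] = ½[64.0000 + 74088.0] = 37076.0.
Integral + boundary = 814936.
Order-1 term: 1/12 · (5292.00 − 48.0000) = 437.000.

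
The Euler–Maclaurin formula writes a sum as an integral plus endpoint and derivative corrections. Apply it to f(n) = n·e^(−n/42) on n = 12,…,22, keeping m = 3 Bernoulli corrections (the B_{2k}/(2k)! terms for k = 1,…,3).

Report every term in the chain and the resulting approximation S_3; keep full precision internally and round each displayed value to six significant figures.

Integral: ∫_12^22 x·e^(−x/42) dx = 112.356.
Endpoint term: (f(12) + f(22))/2 = (9.01773 + 13.0297)/2 = 11.0237.
So far: 123.379.
Order-1 term: 1/12 · (0.282029 − 0.536769) = -0.0212284.
Partial sum through k=1: 123.358.
Order-2 term: −1/720 · (0.000831377 − 0.00115631) = 4.51291e-07.
Partial sum through k=2: 123.358.
Order-3 term: 1/30240 · (8.51969e-07 − 1.13850e-06) = -9.47537e-12.

S_3 ≈ 123.358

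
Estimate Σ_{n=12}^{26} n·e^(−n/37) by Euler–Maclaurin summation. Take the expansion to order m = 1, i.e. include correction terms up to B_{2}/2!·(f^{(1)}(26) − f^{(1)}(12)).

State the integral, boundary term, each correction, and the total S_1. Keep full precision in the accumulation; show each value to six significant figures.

∫_12^26 x·e^(−x/37) dx evaluates to 156.411.
Endpoint term: (f(12) + f(26))/2 = (8.67619 + 12.8764)/2 = 10.7763.
Integral + boundary = 167.188.
Order-1 term: 1/12 · (0.147235 − 0.488524) = -0.0284408.

S_1 ≈ 167.159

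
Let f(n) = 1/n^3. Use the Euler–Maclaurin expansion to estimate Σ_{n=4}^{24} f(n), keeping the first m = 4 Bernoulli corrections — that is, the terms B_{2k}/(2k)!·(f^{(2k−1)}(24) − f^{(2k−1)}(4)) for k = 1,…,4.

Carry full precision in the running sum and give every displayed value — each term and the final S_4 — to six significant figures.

Integral: ∫_4^24 1/x^3 dx = 0.0303819.
Boundary: ½(f(4) + f(24)) = ½(0.0156250 + 7.23380e-05) = 0.00784867.
Running total after boundary: 0.0382306.
Order-1 term: 1/12 · (-9.04225e-06 − (-0.0117188)) = 0.000975809.
After k=1: 0.0392064.
Order-2 term: −1/720 · (-3.13967e-07 − (-0.0146484)) = -2.03446e-05.
After k=2: 0.0391861.
Order-3 term: 1/30240 · (-2.28934e-08 − (-0.0384521)) = 1.27156e-06.
After k=3: 0.0391873.
Order-4 term: −1/1209600 · (-2.86168e-09 − (-0.173035)) = -1.43051e-07.

S_4 ≈ 0.0391872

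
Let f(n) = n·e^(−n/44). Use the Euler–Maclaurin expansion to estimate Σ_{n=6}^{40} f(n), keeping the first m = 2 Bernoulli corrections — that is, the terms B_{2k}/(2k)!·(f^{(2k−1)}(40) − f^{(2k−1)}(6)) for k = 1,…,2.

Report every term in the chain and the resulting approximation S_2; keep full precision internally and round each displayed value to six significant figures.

S_2 ≈ 441.089

The integral term ∫_6^40 x·e^(−x/44) dx = 430.473.
½[f(6) + f(40)] = ½[5.23515 + 16.1156] = 10.6754.
Integral + boundary = 441.148.
k=1: B_{2}/(2)! × [f^{(1)}(40) − f^{(1)}(6)] = 1/12 × (0.0366264 − 0.753545) = -0.0597432.
Running total after k=1: 441.089.
k=2: B_{4}/(4)! × [f^{(3)}(40) − f^{(3)}(6)] = −1/720 × (0.000435128 − 0.00129060) = 1.18815e-06.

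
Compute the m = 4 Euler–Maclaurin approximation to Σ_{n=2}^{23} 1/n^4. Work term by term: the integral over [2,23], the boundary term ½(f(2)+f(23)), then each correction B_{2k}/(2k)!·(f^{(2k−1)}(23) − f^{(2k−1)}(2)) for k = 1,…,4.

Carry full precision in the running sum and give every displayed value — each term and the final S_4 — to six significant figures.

S_4 ≈ 0.0821955

∫_2^23 1/x^4 dx evaluates to 0.0416393.
Endpoint term: (f(2) + f(23))/2 = (0.0625000 + 3.57346e-06)/2 = 0.0312518.
So far: 0.0728911.
Order-1 term: 1/12 · (-6.21471e-07 − (-0.125000)) = 0.0104166.
Running total after k=1: 0.0833077.
Order-2 term: −1/720 · (-3.52441e-08 − (-0.937500)) = -0.00130208.
Running total after k=2: 0.0820056.
Order-3 term: 1/30240 · (-3.73094e-09 − (-13.1250)) = 0.000434028.
Running total after k=3: 0.0824396.
Order-4 term: −1/1209600 · (-6.34754e-10 − (-295.312)) = -0.000244141.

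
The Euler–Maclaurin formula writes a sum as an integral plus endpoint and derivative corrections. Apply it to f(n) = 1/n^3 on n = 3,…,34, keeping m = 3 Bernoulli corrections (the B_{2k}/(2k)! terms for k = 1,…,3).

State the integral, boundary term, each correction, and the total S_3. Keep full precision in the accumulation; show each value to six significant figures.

S_3 ≈ 0.0766389

∫_3^34 1/x^3 dx evaluates to 0.0551230.
Boundary: ½(f(3) + f(34)) = ½(0.0370370 + 2.54427e-05) = 0.0185312.
Integral + boundary = 0.0736543.
Order-1 term: 1/12 · (-2.24494e-06 − (-0.0370370)) = 0.00308623.
Partial sum through k=1: 0.0767405.
Order-2 term: −1/720 · (-3.88399e-08 − (-0.0823045)) = -0.000114312.
Partial sum through k=2: 0.0766262.
Order-3 term: 1/30240 · (-1.41114e-09 − (-0.384088)) = 1.27013e-05.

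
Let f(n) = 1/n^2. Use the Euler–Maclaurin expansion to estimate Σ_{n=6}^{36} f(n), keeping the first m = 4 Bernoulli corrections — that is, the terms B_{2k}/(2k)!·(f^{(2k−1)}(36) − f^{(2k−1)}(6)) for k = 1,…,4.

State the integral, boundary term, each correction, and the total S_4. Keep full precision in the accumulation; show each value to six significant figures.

S_4 ≈ 0.153927

∫_6^36 1/x^2 dx evaluates to 0.138889.
½[f(6) + f(36)] = ½[0.0277778 + 0.000771605] = 0.0142747.
Integral + boundary = 0.153164.
k=1: B_{2}/(2)! × [f^{(1)}(36) − f^{(1)}(6)] = 1/12 × (-4.28669e-05 − (-0.00925926)) = 0.000768033.
After k=1: 0.153932.
k=2: B_{4}/(4)! × [f^{(3)}(36) − f^{(3)}(6)] = −1/720 × (-3.96916e-07 − (-0.00308642)) = -4.28614e-06.
After k=2: 0.153927.
k=3: B_{6}/(6)! × [f^{(5)}(36) − f^{(5)}(6)] = 1/30240 × (-9.18787e-09 − (-0.00257202)) = 8.50532e-08.
After k=3: 0.153927.
k=4: B_{8}/(8)! × [f^{(7)}(36) − f^{(7)}(6)] = −1/1209600 × (-3.97007e-10 − (-0.00400091)) = -3.30763e-09.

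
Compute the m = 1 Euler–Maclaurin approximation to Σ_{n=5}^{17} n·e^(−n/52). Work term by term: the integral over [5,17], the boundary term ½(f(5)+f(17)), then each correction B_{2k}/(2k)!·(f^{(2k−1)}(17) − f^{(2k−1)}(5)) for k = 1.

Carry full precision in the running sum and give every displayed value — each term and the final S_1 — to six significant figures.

Integral: ∫_5^17 x·e^(−x/52) dx = 104.826.
Boundary: ½(f(5) + f(17)) = ½(4.54162 + 12.2594) = 8.40049.
Integral + boundary = 113.226.
k=1: B_{2}/(2)! × [f^{(1)}(17) − f^{(1)}(5)] = 1/12 × (0.485382 − 0.820985) = -0.0279669.

S_1 ≈ 113.198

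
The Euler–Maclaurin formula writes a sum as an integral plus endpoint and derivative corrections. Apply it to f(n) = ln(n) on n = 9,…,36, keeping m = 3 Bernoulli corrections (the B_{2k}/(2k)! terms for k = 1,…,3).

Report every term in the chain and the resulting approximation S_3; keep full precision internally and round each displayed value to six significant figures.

Integral: ∫_9^36 ln(x) dx = 82.2317.
Boundary: ½(f(9) + f(36)) = ½(2.19722 + 3.58352) = 2.89037.
So far: 85.1220.
k=1: B_{2}/(2)! × [f^{(1)}(36) − f^{(1)}(9)] = 1/12 × (0.0277778 − 0.111111) = -0.00694444.
Running total after k=1: 85.1151.
k=2: B_{4}/(4)! × [f^{(3)}(36) − f^{(3)}(9)] = −1/720 × (4.28669e-05 − 0.00274348) = 3.75086e-06.
Running total after k=2: 85.1151.
k=3: B_{6}/(6)! × [f^{(5)}(36) − f^{(5)}(9)] = 1/30240 × (3.96916e-07 − 0.000406442) = -1.34274e-08.

S_3 ≈ 85.1151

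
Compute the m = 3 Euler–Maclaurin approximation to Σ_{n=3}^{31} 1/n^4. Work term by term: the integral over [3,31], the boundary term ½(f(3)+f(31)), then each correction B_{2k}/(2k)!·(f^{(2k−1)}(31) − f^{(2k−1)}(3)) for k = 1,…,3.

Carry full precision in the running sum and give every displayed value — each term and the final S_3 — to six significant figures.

S_3 ≈ 0.0198147

∫_3^31 1/x^4 dx evaluates to 0.0123345.
Boundary: ½(f(3) + f(31)) = ½(0.0123457 + 1.08281e-06) = 0.00617338.
Running total after boundary: 0.0185079.
k=1: B_{2}/(2)! × [f^{(1)}(31) − f^{(1)}(3)] = 1/12 × (-1.39718e-07 − (-0.0164609)) = 0.00137173.
After k=1: 0.0198796.
k=2: B_{4}/(4)! × [f^{(3)}(31) − f^{(3)}(3)] = −1/720 × (-4.36164e-09 − (-0.0548697)) = -7.62079e-05.
After k=2: 0.0198034.
k=3: B_{6}/(6)! × [f^{(5)}(31) − f^{(5)}(3)] = 1/30240 × (-2.54164e-10 − (-0.341411)) = 1.12901e-05.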